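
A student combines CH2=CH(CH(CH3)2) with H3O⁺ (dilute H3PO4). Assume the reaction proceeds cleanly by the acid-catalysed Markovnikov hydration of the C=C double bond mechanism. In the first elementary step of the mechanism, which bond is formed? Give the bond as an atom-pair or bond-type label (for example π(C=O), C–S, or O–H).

C–H

Step 1: Protonation of the alkene by H3O⁺: the π bond acts as the nucleophile and picks up H⁺, giving the more stable (Markovnikov) secondary carbocation. H2O is released.
The bond formed in this step is the C–H bond.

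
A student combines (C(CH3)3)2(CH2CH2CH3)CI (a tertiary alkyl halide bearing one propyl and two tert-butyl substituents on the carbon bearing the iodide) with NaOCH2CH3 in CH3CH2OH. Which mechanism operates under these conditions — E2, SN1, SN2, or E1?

E2

Conditions: a strong base with a tertiary substrate bearing a β-hydrogen.
These conditions are the textbook signature of the E2 pathway.
A strong (often hindered) base removes a β-H in concert with loss of the leaving group — bimolecular elimination.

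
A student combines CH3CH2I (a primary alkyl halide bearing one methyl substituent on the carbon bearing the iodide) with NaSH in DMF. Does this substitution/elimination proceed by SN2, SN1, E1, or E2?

Conditions: a primary substrate with a strong nucleophile in the polar aprotic solvent DMF.
These conditions are the textbook signature of the SN2 pathway.
An unhindered substrate with a strong nucleophile in a polar aprotic solvent favours one-step backside displacement.

SN2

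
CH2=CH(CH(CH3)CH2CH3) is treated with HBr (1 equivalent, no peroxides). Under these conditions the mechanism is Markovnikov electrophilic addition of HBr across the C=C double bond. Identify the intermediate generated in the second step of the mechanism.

Step 1: Protonation of the alkene by HBr: the π bond acts as the nucleophile and picks up H⁺, giving the more stable (Markovnikov) secondary carbocation. The H–Br bond breaks heterolytically, releasing Br⁻.
Step 2: Carbocation rearrangement: a 1,2-hydride shift from the adjacent sec-butyl carbon converts the initially-formed secondary cation into the more stable tertiary cation.
After step 2 the species present is a tertiary carbocation.

tertiary carbocation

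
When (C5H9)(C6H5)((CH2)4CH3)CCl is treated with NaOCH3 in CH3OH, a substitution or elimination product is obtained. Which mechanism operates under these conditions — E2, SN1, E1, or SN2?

Conditions: a strong base with a tertiary substrate bearing a β-hydrogen.
These conditions are the textbook signature of the E2 pathway.
A strong (often hindered) base removes a β-H in concert with loss of the leaving group — bimolecular elimination.

E2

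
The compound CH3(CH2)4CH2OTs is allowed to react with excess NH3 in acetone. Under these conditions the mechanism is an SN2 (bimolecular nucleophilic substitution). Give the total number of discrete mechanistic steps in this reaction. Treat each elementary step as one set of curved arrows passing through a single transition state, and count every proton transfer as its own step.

2

Step 1: A lone pair on the N of NH3 attacks the α-carbon from the back side while the C–O bond breaks; both bonding electrons leave with TsO⁻. The product of this concerted step is an alkylammonium ion.
Step 2: A second equivalent of NH3 removes a proton from the N, giving the neutral product.
Total: 2 elementary steps.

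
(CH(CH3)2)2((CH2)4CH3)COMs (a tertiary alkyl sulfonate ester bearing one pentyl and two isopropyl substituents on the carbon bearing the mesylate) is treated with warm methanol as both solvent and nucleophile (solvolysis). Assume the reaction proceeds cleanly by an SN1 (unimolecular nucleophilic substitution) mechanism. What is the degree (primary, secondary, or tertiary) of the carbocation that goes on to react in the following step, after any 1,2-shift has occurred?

Step 1: The C–O bond breaks with both electrons going to the mesylate; MsO⁻ leaves and a tertiary carbocation remains.
No single 1,2-shift to an adjacent carbon would give a more-substituted cation, so no rearrangement occurs.

tertiary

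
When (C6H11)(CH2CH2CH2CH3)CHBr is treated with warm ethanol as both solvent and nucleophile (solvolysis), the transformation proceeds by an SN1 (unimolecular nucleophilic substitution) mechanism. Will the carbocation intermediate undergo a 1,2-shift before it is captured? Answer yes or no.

yes

The first-formed carbocation is secondary.
The adjacent cyclohexyl carbon already bears 2 other carbon substituents and has a hydrogen to migrate; after a 1,2-hydride shift from that carbon the positive charge sits on a tertiary centre.
Tertiary is more stable than secondary, so the shift occurs.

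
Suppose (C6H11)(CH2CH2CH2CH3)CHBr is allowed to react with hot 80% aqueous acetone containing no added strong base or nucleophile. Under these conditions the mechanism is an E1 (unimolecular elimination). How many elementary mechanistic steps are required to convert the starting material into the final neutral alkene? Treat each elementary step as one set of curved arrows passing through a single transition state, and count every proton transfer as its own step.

3

Step 1: Unassisted departure of Br⁻ (taking the C–Br bonding pair) generates a secondary carbocation.
Step 2: A hydride (H with its bonding pair) migrates from the adjacent cyclohexyl carbon to the cationic centre — a 1,2-hydride shift — upgrading the secondary cation to a tertiary one.
Step 3: A weak base (a water molecule from the solvent) removes a proton from a carbon adjacent to the cationic centre; the electrons of that C–H bond become the new π(C=C) bond, giving the alkene.
Total: 3 elementary steps.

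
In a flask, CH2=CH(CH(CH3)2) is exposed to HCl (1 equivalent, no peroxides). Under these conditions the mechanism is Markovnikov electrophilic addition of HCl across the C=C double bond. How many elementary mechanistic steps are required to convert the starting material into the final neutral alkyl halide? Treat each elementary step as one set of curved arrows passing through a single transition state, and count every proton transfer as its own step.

3

Step 1: The π electrons of the C=C bond attack a proton of HCl; Markovnikov addition places the new C–H on the less-substituted alkene carbon, so the positive charge ends up on the more-substituted carbon — a secondary carbocation. The H–Cl bond breaks heterolytically, releasing Cl⁻.
Step 2: A hydride (H with its bonding pair) migrates from the adjacent isopropyl carbon to the cationic centre — a 1,2-hydride shift — upgrading the secondary cation to a tertiary one.
Step 3: The Cl⁻ anion donates a lone pair to the carbocation, forming the new C–Cl σ-bond and giving the neutral alkyl halide.
Total: 3 elementary steps.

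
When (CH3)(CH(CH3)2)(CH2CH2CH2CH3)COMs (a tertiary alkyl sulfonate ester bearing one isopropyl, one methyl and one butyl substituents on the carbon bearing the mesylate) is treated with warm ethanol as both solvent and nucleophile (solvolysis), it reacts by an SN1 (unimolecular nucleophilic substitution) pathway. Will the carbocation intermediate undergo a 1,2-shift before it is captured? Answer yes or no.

no

The first-formed carbocation is tertiary.
No single 1,2-shift to an adjacent carbon would produce a more-substituted cation than the one already present, so no rearrangement occurs.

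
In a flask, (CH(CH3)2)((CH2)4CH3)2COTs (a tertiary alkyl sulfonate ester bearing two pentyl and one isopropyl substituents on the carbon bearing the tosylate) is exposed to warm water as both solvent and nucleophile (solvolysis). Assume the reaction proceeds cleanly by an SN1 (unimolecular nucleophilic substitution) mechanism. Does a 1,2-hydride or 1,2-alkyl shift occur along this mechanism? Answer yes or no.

The first-formed carbocation is tertiary.
No single 1,2-shift to an adjacent carbon would produce a more-substituted cation than the one already present, so no rearrangement occurs.

no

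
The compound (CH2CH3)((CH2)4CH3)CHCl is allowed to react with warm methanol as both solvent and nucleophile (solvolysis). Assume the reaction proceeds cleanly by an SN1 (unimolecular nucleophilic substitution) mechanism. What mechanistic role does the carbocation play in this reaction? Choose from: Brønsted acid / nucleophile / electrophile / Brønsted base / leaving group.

Step 2: CH3OH donates an oxygen lone pair into the empty p orbital of the cation, giving a protonated ether (an oxonium ion).
The carbocation accepts an electron pair into an empty or π* orbital — it is the electrophile.

electrophile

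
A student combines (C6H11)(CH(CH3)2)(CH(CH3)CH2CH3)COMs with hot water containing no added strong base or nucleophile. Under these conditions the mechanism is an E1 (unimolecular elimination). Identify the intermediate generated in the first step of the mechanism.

Step 1: Rate-determining heterolysis of the C–O bond gives MsO⁻ and a tertiary carbocation.
After step 1 the species present is a tertiary carbocation.

tertiary carbocation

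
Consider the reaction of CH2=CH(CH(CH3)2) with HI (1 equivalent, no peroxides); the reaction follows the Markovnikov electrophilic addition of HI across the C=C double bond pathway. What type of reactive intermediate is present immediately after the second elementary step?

Step 1: The π electrons of the C=C bond attack a proton of HI; Markovnikov addition places the new C–H on the less-substituted alkene carbon, so the positive charge ends up on the more-substituted carbon — a secondary carbocation. The H–I bond breaks heterolytically, releasing I⁻.
Step 2: Carbocation rearrangement: a 1,2-hydride shift from the adjacent isopropyl carbon converts the initially-formed secondary cation into the more stable tertiary cation.
After step 2 the species present is a tertiary carbocation.

tertiary carbocation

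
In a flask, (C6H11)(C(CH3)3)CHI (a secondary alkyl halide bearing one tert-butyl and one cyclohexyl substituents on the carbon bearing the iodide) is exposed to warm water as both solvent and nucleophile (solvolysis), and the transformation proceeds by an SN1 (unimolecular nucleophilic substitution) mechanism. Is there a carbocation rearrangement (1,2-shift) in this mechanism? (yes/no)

yes

The first-formed carbocation is secondary.
The adjacent cyclohexyl carbon already bears 2 other carbon substituents and has a hydrogen to migrate; after a 1,2-hydride shift from that carbon the positive charge sits on a tertiary centre.
Tertiary is more stable than secondary, so the shift occurs.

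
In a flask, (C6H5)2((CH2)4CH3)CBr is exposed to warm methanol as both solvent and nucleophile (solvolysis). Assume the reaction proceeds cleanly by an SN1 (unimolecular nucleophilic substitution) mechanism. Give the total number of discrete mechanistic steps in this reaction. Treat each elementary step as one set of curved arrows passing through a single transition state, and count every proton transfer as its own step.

3

Step 1: The C–Br bond breaks with both electrons going to the bromide; Br⁻ leaves and a tertiary carbocation remains.
(No 1,2-shift: no single shift to an adjacent carbon would give a more stable cation.)
Step 2: A lone pair on the oxygen of CH3OH attacks the carbocation, forming a new C–O σ-bond and an oxonium ion.
Step 3: Proton transfer from the O–H of the oxonium ion to a solvent molecule delivers the neutral ether.
Total: 3 elementary steps.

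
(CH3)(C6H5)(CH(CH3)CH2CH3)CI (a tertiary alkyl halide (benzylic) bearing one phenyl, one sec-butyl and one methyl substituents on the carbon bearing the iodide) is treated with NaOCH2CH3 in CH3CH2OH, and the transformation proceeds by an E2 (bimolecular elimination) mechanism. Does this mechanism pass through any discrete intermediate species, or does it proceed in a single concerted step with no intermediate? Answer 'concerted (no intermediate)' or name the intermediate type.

concerted (no intermediate)

In one step, CH3CH2O⁻ pulls off a β-proton, the C–I bond cleaves, and a C=C double bond forms between the α- and β-carbons (E2, anti elimination).
All bond changes occur in one transition state; no discrete intermediate is formed.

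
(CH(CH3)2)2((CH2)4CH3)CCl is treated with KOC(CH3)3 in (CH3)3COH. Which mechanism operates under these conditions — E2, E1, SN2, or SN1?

Conditions: a strong/bulky base with a tertiary substrate bearing a β-hydrogen.
These conditions are the textbook signature of the E2 pathway.
A strong (often hindered) base removes a β-H in concert with loss of the leaving group — bimolecular elimination.

E2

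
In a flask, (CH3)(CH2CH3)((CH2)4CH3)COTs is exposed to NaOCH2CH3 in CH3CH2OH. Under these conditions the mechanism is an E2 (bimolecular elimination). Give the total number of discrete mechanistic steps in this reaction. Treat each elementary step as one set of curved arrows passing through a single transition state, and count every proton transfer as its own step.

1

Step 1: Concerted anti-periplanar elimination: CH3CH2O⁻ abstracts a β-H while TsO⁻ leaves, and the C–H electrons become the new C=C π bond — all in a single transition state.
Total: 1 elementary step.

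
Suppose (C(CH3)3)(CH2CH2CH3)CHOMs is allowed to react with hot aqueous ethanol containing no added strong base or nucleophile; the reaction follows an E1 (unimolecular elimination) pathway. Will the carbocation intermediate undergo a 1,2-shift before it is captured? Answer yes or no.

The first-formed carbocation is secondary.
The adjacent tert-butyl carbon has no hydrogen but bears methyl groups; migration of one methyl with its bonding pair (a 1,2-methyl shift) places the charge on a tertiary centre.
Tertiary is more stable than secondary, so the shift occurs.

yes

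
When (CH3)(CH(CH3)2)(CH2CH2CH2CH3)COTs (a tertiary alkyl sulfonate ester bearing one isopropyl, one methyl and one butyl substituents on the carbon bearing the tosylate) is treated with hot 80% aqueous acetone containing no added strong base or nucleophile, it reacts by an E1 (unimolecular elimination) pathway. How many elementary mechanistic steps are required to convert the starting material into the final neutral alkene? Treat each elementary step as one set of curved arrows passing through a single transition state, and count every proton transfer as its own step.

2

Step 1: The C–O bond breaks with both electrons going to the tosylate; TsO⁻ leaves and a tertiary carbocation remains.
(No 1,2-shift: no single shift to an adjacent carbon would give a more stable cation.)
Step 2: A water molecule (solvent) deprotonates a β-carbon; as the C–H bond breaks, those electrons form the new alkene π bond.
Total: 2 elementary steps.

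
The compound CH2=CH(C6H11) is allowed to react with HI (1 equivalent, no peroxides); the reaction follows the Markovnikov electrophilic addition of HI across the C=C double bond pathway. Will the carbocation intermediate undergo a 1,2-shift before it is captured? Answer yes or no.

The first-formed carbocation is secondary.
The adjacent cyclohexyl carbon already bears 2 other carbon substituents and has a hydrogen to migrate; after a 1,2-hydride shift from that carbon the positive charge sits on a tertiary centre.
Tertiary is more stable than secondary, so the shift occurs.

yes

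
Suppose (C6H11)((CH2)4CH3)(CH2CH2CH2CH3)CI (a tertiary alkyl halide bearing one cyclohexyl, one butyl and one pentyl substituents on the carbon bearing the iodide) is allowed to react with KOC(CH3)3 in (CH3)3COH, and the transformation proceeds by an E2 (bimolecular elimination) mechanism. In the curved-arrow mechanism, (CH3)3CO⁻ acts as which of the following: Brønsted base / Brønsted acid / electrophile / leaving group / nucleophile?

Step 1: Concerted anti-periplanar elimination: (CH3)3CO⁻ abstracts a β-H while I⁻ leaves, and the C–H electrons become the new C=C π bond — all in a single transition state.
(CH3)3CO⁻ accepts a proton in a proton-transfer step — a Brønsted base.

Brønsted base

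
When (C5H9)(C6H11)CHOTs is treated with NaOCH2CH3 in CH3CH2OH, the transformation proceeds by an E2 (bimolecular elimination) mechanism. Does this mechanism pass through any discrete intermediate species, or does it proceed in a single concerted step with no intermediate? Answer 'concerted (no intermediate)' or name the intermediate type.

In one step, CH3CH2O⁻ pulls off a β-proton, the C–O bond cleaves, and a C=C double bond forms between the α- and β-carbons (E2, anti elimination).
All bond changes occur in one transition state; no discrete intermediate is formed.

concerted (no intermediate)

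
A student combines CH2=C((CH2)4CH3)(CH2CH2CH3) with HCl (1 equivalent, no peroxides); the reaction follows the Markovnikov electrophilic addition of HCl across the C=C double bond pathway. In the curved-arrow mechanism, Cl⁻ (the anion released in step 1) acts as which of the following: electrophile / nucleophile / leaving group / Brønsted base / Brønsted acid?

Step 2: Nucleophilic attack by Cl⁻ on the carbocation completes the addition, giving R–Cl.
Cl⁻ (the anion released in step 1) donates an electron pair to form a new σ-bond to carbon — it is the nucleophile.

nucleophile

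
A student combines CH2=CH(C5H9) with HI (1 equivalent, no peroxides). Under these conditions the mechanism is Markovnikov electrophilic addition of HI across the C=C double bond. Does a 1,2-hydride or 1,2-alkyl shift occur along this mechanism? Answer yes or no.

The first-formed carbocation is secondary.
The adjacent cyclopentyl carbon already bears 2 other carbon substituents and has a hydrogen to migrate; after a 1,2-hydride shift from that carbon the positive charge sits on a tertiary centre.
Tertiary is more stable than secondary, so the shift occurs.

yes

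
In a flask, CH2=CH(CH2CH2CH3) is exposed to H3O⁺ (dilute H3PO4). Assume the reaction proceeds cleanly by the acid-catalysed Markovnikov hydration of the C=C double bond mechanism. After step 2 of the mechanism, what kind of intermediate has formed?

Step 1: Protonation of the alkene by H3O⁺: the π bond acts as the nucleophile and picks up H⁺, giving the more stable (Markovnikov) secondary carbocation. H2O is released.
Step 2: A lone pair on the oxygen of H2O attacks the carbocation, forming a C–O bond and an oxonium ion (a protonated alcohol).
After step 2 the species present is an oxonium ion.

oxonium ion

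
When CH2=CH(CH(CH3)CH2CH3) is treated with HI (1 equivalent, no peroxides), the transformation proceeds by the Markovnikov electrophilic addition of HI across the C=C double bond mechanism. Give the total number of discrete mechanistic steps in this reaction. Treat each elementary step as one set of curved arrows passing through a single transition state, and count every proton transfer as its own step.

3

Step 1: The π electrons of the C=C bond attack a proton of HI; Markovnikov addition places the new C–H on the less-substituted alkene carbon, so the positive charge ends up on the more-substituted carbon — a secondary carbocation. The H–I bond breaks heterolytically, releasing I⁻.
Step 2: A hydride (H with its bonding pair) migrates from the adjacent sec-butyl carbon to the cationic centre — a 1,2-hydride shift — upgrading the secondary cation to a tertiary one.
Step 3: I⁻ captures the cation: a lone pair on I⁻ fills the empty p orbital, producing the alkyl halide product.
Total: 3 elementary steps.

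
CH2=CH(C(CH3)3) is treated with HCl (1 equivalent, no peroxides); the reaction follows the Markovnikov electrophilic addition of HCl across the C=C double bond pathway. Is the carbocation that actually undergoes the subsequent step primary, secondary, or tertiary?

tertiary

Step 1: Electrophilic addition begins with the π(C=C) electrons forming a bond to the proton of HCl. Following Markovnikov's rule, the resulting cation is secondary. The H–Cl bond breaks heterolytically, releasing Cl⁻.
Step 2: A methyl group with its bonding pair migrates from the adjacent tert-butyl carbon to the cationic centre — a 1,2-methyl shift — upgrading the secondary cation to a tertiary one.
The cation rearranges from secondary to tertiary via a 1,2-methyl shift from the adjacent tert-butyl carbon; the tertiary cation is what reacts next.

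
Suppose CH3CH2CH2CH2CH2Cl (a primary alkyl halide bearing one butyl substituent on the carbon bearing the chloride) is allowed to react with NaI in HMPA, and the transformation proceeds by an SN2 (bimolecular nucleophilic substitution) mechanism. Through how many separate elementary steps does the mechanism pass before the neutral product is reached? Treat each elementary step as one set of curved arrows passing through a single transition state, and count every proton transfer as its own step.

1

Step 1: I⁻ attacks the back face of the α-carbon while Cl⁻ departs with the C–Cl bonding pair — a single concerted displacement through a pentacoordinate transition state.
Total: 1 elementary step.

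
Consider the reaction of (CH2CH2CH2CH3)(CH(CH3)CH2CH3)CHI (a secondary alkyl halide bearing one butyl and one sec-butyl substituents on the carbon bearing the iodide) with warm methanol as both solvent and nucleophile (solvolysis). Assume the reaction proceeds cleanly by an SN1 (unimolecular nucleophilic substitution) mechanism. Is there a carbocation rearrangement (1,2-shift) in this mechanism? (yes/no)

The first-formed carbocation is secondary.
The adjacent sec-butyl carbon already bears 2 other carbon substituents and has a hydrogen to migrate; after a 1,2-hydride shift from that carbon the positive charge sits on a tertiary centre.
Tertiary is more stable than secondary, so the shift occurs.

yes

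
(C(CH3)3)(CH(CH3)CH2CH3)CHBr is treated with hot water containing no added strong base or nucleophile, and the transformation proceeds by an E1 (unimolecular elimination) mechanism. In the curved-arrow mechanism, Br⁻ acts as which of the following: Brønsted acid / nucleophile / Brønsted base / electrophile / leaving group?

leaving group

Step 1: The C–Br bond breaks with both electrons going to the bromide; Br⁻ leaves and a secondary carbocation remains.
Br⁻ departs with both electrons of the breaking σ-bond — that is the definition of a leaving group.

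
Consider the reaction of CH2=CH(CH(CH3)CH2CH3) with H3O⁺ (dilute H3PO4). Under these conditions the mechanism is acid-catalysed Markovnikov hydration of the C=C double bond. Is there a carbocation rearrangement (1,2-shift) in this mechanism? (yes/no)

yes

The first-formed carbocation is secondary.
The adjacent sec-butyl carbon already bears 2 other carbon substituents and has a hydrogen to migrate; after a 1,2-hydride shift from that carbon the positive charge sits on a tertiary centre.
Tertiary is more stable than secondary, so the shift occurs.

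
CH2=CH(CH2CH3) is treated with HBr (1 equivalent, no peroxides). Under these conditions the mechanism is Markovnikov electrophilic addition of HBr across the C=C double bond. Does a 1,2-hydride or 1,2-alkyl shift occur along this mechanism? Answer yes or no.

no

The first-formed carbocation is secondary.
No single 1,2-shift to an adjacent carbon would produce a more-substituted cation than the one already present, so no rearrangement occurs.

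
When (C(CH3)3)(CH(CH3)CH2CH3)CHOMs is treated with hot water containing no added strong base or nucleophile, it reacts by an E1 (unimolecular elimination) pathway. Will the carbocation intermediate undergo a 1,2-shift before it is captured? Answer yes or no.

The first-formed carbocation is secondary.
The adjacent sec-butyl carbon already bears 2 other carbon substituents and has a hydrogen to migrate; after a 1,2-hydride shift from that carbon the positive charge sits on a tertiary centre.
Tertiary is more stable than secondary, so the shift occurs.

yes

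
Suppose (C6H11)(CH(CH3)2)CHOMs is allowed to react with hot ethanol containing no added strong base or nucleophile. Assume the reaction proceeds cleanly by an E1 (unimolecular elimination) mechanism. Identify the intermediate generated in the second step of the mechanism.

Step 1: The C–O bond breaks with both electrons going to the mesylate; MsO⁻ leaves and a secondary carbocation remains.
Step 2: Carbocation rearrangement: a 1,2-hydride shift from the adjacent cyclohexyl carbon converts the initially-formed secondary cation into the more stable tertiary cation.
After step 2 the species present is a tertiary carbocation.

tertiary carbocation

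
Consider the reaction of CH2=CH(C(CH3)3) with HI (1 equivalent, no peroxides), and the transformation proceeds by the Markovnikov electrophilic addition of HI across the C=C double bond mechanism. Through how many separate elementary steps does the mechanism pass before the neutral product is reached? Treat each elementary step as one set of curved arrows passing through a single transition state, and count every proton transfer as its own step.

Step 1: The π electrons of the C=C bond attack a proton of HI; Markovnikov addition places the new C–H on the less-substituted alkene carbon, so the positive charge ends up on the more-substituted carbon — a secondary carbocation. The H–I bond breaks heterolytically, releasing I⁻.
Step 2: A 1,2-methyl shift from the adjacent tert-butyl carbon moves the positive charge from the secondary centre to an adjacent carbon, generating a more stable tertiary carbocation.
Step 3: The I⁻ anion donates a lone pair to the carbocation, forming the new C–I σ-bond and giving the neutral alkyl halide.
Total: 3 elementary steps.

3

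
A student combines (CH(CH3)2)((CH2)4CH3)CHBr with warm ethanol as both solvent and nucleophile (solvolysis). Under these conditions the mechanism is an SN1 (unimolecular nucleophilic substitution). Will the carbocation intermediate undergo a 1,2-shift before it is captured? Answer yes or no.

yes

The first-formed carbocation is secondary.
The adjacent isopropyl carbon already bears 2 other carbon substituents and has a hydrogen to migrate; after a 1,2-hydride shift from that carbon the positive charge sits on a tertiary centre.
Tertiary is more stable than secondary, so the shift occurs.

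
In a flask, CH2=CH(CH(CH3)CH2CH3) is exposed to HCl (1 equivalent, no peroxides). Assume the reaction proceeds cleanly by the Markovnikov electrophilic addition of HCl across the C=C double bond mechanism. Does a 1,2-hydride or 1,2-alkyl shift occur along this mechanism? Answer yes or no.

yes

The first-formed carbocation is secondary.
The adjacent sec-butyl carbon already bears 2 other carbon substituents and has a hydrogen to migrate; after a 1,2-hydride shift from that carbon the positive charge sits on a tertiary centre.
Tertiary is more stable than secondary, so the shift occurs.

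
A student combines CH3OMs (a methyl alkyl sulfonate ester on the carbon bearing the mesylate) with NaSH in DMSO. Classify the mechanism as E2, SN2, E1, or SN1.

Conditions: a methyl substrate with a strong nucleophile in the polar aprotic solvent DMSO.
These conditions are the textbook signature of the SN2 pathway.
An unhindered substrate with a strong nucleophile in a polar aprotic solvent favours one-step backside displacement.

SN2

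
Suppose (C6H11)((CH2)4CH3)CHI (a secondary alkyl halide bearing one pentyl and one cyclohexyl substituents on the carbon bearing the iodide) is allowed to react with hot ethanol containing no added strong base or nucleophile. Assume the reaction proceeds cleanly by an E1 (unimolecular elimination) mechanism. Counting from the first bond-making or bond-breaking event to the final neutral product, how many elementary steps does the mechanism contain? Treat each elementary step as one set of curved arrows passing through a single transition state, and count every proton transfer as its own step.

3

Step 1: Rate-determining heterolysis of the C–I bond gives I⁻ and a secondary carbocation.
Step 2: Carbocation rearrangement: a 1,2-hydride shift from the adjacent cyclohexyl carbon converts the initially-formed secondary cation into the more stable tertiary cation.
Step 3: Loss of a β-proton to an ethanol molecule of the solvent: the C–H bonding pair collapses toward the cationic carbon to form the C=C π bond, yielding the alkene.
Total: 3 elementary steps.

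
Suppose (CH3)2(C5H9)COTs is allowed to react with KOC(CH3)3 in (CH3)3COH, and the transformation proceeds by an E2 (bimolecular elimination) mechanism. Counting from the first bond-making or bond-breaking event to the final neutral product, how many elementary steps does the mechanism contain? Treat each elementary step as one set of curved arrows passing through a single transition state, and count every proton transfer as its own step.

Step 1: The strong base (CH3)3CO⁻ removes a β-hydrogen; in the same concerted event the electrons of the breaking C–H bond form the new π(C=C) bond and the C–O σ-bond breaks, expelling TsO⁻. Anti-periplanar geometry; one transition state.
Total: 1 elementary step.

1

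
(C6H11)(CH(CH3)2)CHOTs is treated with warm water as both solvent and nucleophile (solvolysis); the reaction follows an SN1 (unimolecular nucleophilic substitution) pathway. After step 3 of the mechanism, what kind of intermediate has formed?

oxonium ion

Step 1: Ionisation: the C–O σ-bond cleaves heterolytically; both bonding electrons depart with TsO⁻, leaving a secondary carbocation at the α-carbon.
Step 2: Carbocation rearrangement: a 1,2-hydride shift from the adjacent cyclohexyl carbon converts the initially-formed secondary cation into the more stable tertiary cation.
Step 3: A lone pair on the oxygen of H2O attacks the carbocation, forming a new C–O σ-bond and an oxonium ion.
After step 3 the species present is an oxonium ion.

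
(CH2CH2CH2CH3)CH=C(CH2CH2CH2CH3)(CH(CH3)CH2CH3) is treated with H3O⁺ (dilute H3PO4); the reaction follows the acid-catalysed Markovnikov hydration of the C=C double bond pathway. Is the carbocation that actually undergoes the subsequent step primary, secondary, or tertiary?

Step 1: Protonation of the alkene by H3O⁺: the π bond acts as the nucleophile and picks up H⁺, giving the more stable (Markovnikov) tertiary carbocation. H2O is released.
No single 1,2-shift to an adjacent carbon would give a more-substituted cation, so no rearrangement occurs.

tertiary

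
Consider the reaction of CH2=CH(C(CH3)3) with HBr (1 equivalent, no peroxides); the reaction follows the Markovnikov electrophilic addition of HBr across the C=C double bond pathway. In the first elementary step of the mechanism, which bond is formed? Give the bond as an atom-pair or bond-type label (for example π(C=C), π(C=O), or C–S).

C–H

Step 1: Electrophilic addition begins with the π(C=C) electrons forming a bond to the proton of HBr. Following Markovnikov's rule, the resulting cation is secondary. The H–Br bond breaks heterolytically, releasing Br⁻.
The bond formed in this step is the C–H bond.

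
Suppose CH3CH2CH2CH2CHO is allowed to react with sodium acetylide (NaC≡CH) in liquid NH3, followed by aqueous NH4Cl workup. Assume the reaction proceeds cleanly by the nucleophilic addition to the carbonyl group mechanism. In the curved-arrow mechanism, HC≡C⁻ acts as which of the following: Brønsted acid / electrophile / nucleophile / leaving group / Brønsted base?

Step 1: HC≡C⁻ attacks the sp² carbonyl carbon; the C=O π bond breaks and the electrons end up as a lone pair on the alkoxide oxygen of the tetrahedral intermediate.
HC≡C⁻ donates an electron pair to form a new σ-bond to carbon — it is the nucleophile.

nucleophile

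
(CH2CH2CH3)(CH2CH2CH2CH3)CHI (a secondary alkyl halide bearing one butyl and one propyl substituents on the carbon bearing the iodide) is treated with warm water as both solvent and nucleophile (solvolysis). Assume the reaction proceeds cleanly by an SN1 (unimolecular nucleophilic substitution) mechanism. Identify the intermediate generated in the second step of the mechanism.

oxonium ion

Step 1: Ionisation: the C–I σ-bond cleaves heterolytically; both bonding electrons depart with I⁻, leaving a secondary carbocation at the α-carbon.
Step 2: A lone pair on the oxygen of H2O attacks the carbocation, forming a new C–O σ-bond and an oxonium ion.
After step 2 the species present is an oxonium ion.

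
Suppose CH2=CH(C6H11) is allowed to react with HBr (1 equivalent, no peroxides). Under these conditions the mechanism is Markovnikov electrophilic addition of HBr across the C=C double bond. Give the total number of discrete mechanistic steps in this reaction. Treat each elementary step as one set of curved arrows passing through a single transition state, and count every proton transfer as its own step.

3

Step 1: Protonation of the alkene by HBr: the π bond acts as the nucleophile and picks up H⁺, giving the more stable (Markovnikov) secondary carbocation. The H–Br bond breaks heterolytically, releasing Br⁻.
Step 2: Carbocation rearrangement: a 1,2-hydride shift from the adjacent cyclohexyl carbon converts the initially-formed secondary cation into the more stable tertiary cation.
Step 3: The Br⁻ anion donates a lone pair to the carbocation, forming the new C–Br σ-bond and giving the neutral alkyl halide.
Total: 3 elementary steps.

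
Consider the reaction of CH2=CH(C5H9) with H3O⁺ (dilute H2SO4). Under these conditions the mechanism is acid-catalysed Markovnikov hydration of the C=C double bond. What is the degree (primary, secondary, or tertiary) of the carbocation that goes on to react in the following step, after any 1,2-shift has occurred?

tertiary

Step 1: Electrophilic addition begins with the π(C=C) electrons forming a bond to the proton of H3O⁺. Following Markovnikov's rule, the resulting cation is secondary. H2O is released.
Step 2: Carbocation rearrangement: a 1,2-hydride shift from the adjacent cyclopentyl carbon converts the initially-formed secondary cation into the more stable tertiary cation.
The cation rearranges from secondary to tertiary via a 1,2-hydride shift from the adjacent cyclopentyl carbon; the tertiary cation is what reacts next.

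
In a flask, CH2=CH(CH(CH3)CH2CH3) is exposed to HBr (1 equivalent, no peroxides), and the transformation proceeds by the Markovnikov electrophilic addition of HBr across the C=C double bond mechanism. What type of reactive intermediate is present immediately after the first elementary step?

secondary carbocation

Step 1: The π electrons of the C=C bond attack a proton of HBr; Markovnikov addition places the new C–H on the less-substituted alkene carbon, so the positive charge ends up on the more-substituted carbon — a secondary carbocation. The H–Br bond breaks heterolytically, releasing Br⁻.
After step 1 the species present is a secondary carbocation.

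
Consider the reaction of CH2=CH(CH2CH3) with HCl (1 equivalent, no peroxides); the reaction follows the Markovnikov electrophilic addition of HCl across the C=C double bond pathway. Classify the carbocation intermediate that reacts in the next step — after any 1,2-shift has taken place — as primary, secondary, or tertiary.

Step 1: Electrophilic addition begins with the π(C=C) electrons forming a bond to the proton of HCl. Following Markovnikov's rule, the resulting cation is secondary. The H–Cl bond breaks heterolytically, releasing Cl⁻.
No single 1,2-shift to an adjacent carbon would give a more-substituted cation, so no rearrangement occurs.

secondary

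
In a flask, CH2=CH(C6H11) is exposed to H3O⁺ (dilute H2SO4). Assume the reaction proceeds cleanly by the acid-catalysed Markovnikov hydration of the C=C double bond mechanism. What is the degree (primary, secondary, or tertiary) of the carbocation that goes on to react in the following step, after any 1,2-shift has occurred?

Step 1: Electrophilic addition begins with the π(C=C) electrons forming a bond to the proton of H3O⁺. Following Markovnikov's rule, the resulting cation is secondary. H2O is released.
Step 2: Carbocation rearrangement: a 1,2-hydride shift from the adjacent cyclohexyl carbon converts the initially-formed secondary cation into the more stable tertiary cation.
The cation rearranges from secondary to tertiary via a 1,2-hydride shift from the adjacent cyclohexyl carbon; the tertiary cation is what reacts next.

tertiary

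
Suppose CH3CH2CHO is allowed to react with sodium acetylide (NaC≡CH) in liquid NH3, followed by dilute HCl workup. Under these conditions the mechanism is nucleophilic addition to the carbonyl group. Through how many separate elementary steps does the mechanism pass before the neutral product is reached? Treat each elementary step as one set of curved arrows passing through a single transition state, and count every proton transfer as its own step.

Step 1: Nucleophilic addition: HC≡C⁻ adds to the carbonyl carbon, pushing the π(C=O) electron pair onto oxygen and giving a tetrahedral alkoxide.
Step 2: The alkoxide picks up a proton during dilute HCl workup to yield a propargyl alcohol.
Total: 2 elementary steps.

2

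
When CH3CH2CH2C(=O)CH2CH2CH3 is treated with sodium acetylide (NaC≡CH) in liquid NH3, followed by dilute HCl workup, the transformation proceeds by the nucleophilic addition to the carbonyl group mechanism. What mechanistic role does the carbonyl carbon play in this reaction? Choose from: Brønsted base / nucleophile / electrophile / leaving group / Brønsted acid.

Step 1: HC≡C⁻ attacks the sp² carbonyl carbon; the C=O π bond breaks and the electrons end up as a lone pair on the alkoxide oxygen of the tetrahedral intermediate.
The carbonyl carbon accepts an electron pair into an empty or π* orbital — it is the electrophile.

electrophile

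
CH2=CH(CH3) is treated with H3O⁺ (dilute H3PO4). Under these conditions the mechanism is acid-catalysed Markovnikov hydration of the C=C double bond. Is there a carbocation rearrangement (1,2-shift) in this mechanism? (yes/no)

no

The first-formed carbocation is secondary.
No single 1,2-shift to an adjacent carbon would produce a more-substituted cation than the one already present, so no rearrangement occurs.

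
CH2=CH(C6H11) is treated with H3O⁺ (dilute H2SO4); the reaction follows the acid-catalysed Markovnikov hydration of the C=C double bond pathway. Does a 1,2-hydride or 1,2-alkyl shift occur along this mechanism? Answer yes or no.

yes

The first-formed carbocation is secondary.
The adjacent cyclohexyl carbon already bears 2 other carbon substituents and has a hydrogen to migrate; after a 1,2-hydride shift from that carbon the positive charge sits on a tertiary centre.
Tertiary is more stable than secondary, so the shift occurs.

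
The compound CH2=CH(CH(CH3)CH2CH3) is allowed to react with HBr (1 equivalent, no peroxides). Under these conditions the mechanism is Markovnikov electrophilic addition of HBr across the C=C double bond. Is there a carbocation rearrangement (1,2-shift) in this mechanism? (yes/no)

The first-formed carbocation is secondary.
The adjacent sec-butyl carbon already bears 2 other carbon substituents and has a hydrogen to migrate; after a 1,2-hydride shift from that carbon the positive charge sits on a tertiary centre.
Tertiary is more stable than secondary, so the shift occurs.

yes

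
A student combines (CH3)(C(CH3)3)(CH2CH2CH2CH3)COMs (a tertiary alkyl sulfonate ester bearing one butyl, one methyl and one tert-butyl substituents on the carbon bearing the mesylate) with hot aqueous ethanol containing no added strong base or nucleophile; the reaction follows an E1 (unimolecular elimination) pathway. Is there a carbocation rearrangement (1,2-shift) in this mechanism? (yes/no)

no

The first-formed carbocation is tertiary.
No single 1,2-shift to an adjacent carbon would produce a more-substituted cation than the one already present, so no rearrangement occurs.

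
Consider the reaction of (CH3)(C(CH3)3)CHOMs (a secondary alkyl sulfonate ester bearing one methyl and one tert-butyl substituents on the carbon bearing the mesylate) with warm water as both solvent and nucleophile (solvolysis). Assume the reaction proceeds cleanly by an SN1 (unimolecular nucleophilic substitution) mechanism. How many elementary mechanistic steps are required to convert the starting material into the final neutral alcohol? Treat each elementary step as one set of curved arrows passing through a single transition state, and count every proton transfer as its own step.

4

Step 1: Unassisted departure of MsO⁻ (taking the C–O bonding pair) generates a secondary carbocation.
Step 2: Carbocation rearrangement: a 1,2-methyl shift from the adjacent tert-butyl carbon converts the initially-formed secondary cation into the more stable tertiary cation.
Step 3: H2O donates an oxygen lone pair into the empty p orbital of the cation, giving a protonated alcohol (an oxonium ion).
Step 4: Proton transfer from the O–H of the oxonium ion to a solvent molecule delivers the neutral alcohol.
Total: 4 elementary steps.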